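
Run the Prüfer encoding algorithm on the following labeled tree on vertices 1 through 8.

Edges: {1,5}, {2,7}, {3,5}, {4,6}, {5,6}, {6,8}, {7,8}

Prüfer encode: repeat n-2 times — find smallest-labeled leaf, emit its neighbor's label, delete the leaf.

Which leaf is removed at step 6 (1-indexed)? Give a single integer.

Step 1: current leaves = {1,2,3,4}. Remove leaf 1 (neighbor: 5).
Step 2: current leaves = {2,3,4}. Remove leaf 2 (neighbor: 7).
Step 3: current leaves = {3,4,7}. Remove leaf 3 (neighbor: 5).
Step 4: current leaves = {4,5,7}. Remove leaf 4 (neighbor: 6).
Step 5: current leaves = {5,7}. Remove leaf 5 (neighbor: 6).
Step 6: current leaves = {6,7}. Remove leaf 6 (neighbor: 8).

Answer: 6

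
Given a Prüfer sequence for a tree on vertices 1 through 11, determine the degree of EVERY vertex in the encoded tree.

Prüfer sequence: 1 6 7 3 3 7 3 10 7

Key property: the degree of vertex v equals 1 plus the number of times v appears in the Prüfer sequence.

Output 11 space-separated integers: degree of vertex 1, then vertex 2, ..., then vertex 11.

Answer: 2 1 4 1 1 2 4 1 1 2 1

Derivation:
p_1 = 1: count[1] becomes 1
p_2 = 6: count[6] becomes 1
p_3 = 7: count[7] becomes 1
p_4 = 3: count[3] becomes 1
p_5 = 3: count[3] becomes 2
p_6 = 7: count[7] becomes 2
p_7 = 3: count[3] becomes 3
p_8 = 10: count[10] becomes 1
p_9 = 7: count[7] becomes 3
Degrees (1 + count): deg[1]=1+1=2, deg[2]=1+0=1, deg[3]=1+3=4, deg[4]=1+0=1, deg[5]=1+0=1, deg[6]=1+1=2, deg[7]=1+3=4, deg[8]=1+0=1, deg[9]=1+0=1, deg[10]=1+1=2, deg[11]=1+0=1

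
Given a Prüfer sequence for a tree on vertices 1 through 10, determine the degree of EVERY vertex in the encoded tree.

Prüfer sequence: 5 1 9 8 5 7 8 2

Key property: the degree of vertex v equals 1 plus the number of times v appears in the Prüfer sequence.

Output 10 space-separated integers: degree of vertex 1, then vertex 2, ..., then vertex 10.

p_1 = 5: count[5] becomes 1
p_2 = 1: count[1] becomes 1
p_3 = 9: count[9] becomes 1
p_4 = 8: count[8] becomes 1
p_5 = 5: count[5] becomes 2
p_6 = 7: count[7] becomes 1
p_7 = 8: count[8] becomes 2
p_8 = 2: count[2] becomes 1
Degrees (1 + count): deg[1]=1+1=2, deg[2]=1+1=2, deg[3]=1+0=1, deg[4]=1+0=1, deg[5]=1+2=3, deg[6]=1+0=1, deg[7]=1+1=2, deg[8]=1+2=3, deg[9]=1+1=2, deg[10]=1+0=1

Answer: 2 2 1 1 3 1 2 3 2 1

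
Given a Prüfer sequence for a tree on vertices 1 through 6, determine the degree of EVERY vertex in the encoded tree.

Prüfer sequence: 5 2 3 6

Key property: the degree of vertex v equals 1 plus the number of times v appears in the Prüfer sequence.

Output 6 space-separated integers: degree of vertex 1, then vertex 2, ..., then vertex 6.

p_1 = 5: count[5] becomes 1
p_2 = 2: count[2] becomes 1
p_3 = 3: count[3] becomes 1
p_4 = 6: count[6] becomes 1
Degrees (1 + count): deg[1]=1+0=1, deg[2]=1+1=2, deg[3]=1+1=2, deg[4]=1+0=1, deg[5]=1+1=2, deg[6]=1+1=2

Answer: 1 2 2 1 2 2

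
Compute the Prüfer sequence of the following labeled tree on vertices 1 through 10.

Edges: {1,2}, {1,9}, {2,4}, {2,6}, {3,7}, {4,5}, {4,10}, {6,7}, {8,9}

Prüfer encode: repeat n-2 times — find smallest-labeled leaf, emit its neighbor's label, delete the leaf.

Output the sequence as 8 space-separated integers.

Step 1: leaves = {3,5,8,10}. Remove smallest leaf 3, emit neighbor 7.
Step 2: leaves = {5,7,8,10}. Remove smallest leaf 5, emit neighbor 4.
Step 3: leaves = {7,8,10}. Remove smallest leaf 7, emit neighbor 6.
Step 4: leaves = {6,8,10}. Remove smallest leaf 6, emit neighbor 2.
Step 5: leaves = {8,10}. Remove smallest leaf 8, emit neighbor 9.
Step 6: leaves = {9,10}. Remove smallest leaf 9, emit neighbor 1.
Step 7: leaves = {1,10}. Remove smallest leaf 1, emit neighbor 2.
Step 8: leaves = {2,10}. Remove smallest leaf 2, emit neighbor 4.
Done: 2 vertices remain (4, 10). Sequence = [7 4 6 2 9 1 2 4]

Answer: 7 4 6 2 9 1 2 4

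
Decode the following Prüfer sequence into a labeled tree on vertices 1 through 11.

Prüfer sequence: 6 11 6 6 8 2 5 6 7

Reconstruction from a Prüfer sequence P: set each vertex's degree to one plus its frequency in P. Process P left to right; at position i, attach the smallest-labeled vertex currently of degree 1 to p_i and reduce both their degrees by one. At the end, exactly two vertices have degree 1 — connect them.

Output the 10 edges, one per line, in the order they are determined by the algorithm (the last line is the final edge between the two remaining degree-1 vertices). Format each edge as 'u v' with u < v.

Answer: 1 6
3 11
4 6
6 9
8 10
2 8
2 5
5 6
6 7
7 11

Derivation:
Initial degrees: {1:1, 2:2, 3:1, 4:1, 5:2, 6:5, 7:2, 8:2, 9:1, 10:1, 11:2}
Step 1: smallest deg-1 vertex = 1, p_1 = 6. Add edge {1,6}. Now deg[1]=0, deg[6]=4.
Step 2: smallest deg-1 vertex = 3, p_2 = 11. Add edge {3,11}. Now deg[3]=0, deg[11]=1.
Step 3: smallest deg-1 vertex = 4, p_3 = 6. Add edge {4,6}. Now deg[4]=0, deg[6]=3.
Step 4: smallest deg-1 vertex = 9, p_4 = 6. Add edge {6,9}. Now deg[9]=0, deg[6]=2.
Step 5: smallest deg-1 vertex = 10, p_5 = 8. Add edge {8,10}. Now deg[10]=0, deg[8]=1.
Step 6: smallest deg-1 vertex = 8, p_6 = 2. Add edge {2,8}. Now deg[8]=0, deg[2]=1.
Step 7: smallest deg-1 vertex = 2, p_7 = 5. Add edge {2,5}. Now deg[2]=0, deg[5]=1.
Step 8: smallest deg-1 vertex = 5, p_8 = 6. Add edge {5,6}. Now deg[5]=0, deg[6]=1.
Step 9: smallest deg-1 vertex = 6, p_9 = 7. Add edge {6,7}. Now deg[6]=0, deg[7]=1.
Final: two remaining deg-1 vertices are 7, 11. Add edge {7,11}.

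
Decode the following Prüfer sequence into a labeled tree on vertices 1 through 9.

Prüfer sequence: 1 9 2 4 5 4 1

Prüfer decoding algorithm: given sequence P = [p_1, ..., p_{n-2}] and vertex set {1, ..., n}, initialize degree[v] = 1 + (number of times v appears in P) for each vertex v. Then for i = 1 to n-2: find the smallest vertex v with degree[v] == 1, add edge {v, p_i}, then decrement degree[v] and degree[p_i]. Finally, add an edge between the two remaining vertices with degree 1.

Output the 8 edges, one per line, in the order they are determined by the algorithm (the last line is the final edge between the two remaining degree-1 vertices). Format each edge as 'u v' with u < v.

Initial degrees: {1:3, 2:2, 3:1, 4:3, 5:2, 6:1, 7:1, 8:1, 9:2}
Step 1: smallest deg-1 vertex = 3, p_1 = 1. Add edge {1,3}. Now deg[3]=0, deg[1]=2.
Step 2: smallest deg-1 vertex = 6, p_2 = 9. Add edge {6,9}. Now deg[6]=0, deg[9]=1.
Step 3: smallest deg-1 vertex = 7, p_3 = 2. Add edge {2,7}. Now deg[7]=0, deg[2]=1.
Step 4: smallest deg-1 vertex = 2, p_4 = 4. Add edge {2,4}. Now deg[2]=0, deg[4]=2.
Step 5: smallest deg-1 vertex = 8, p_5 = 5. Add edge {5,8}. Now deg[8]=0, deg[5]=1.
Step 6: smallest deg-1 vertex = 5, p_6 = 4. Add edge {4,5}. Now deg[5]=0, deg[4]=1.
Step 7: smallest deg-1 vertex = 4, p_7 = 1. Add edge {1,4}. Now deg[4]=0, deg[1]=1.
Final: two remaining deg-1 vertices are 1, 9. Add edge {1,9}.

Answer: 1 3
6 9
2 7
2 4
5 8
4 5
1 4
1 9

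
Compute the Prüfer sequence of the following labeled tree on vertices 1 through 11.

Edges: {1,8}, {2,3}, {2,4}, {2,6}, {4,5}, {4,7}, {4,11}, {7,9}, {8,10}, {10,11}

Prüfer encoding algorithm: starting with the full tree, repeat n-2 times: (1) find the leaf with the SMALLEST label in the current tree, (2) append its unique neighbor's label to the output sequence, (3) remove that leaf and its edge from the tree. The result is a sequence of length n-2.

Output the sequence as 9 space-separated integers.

Step 1: leaves = {1,3,5,6,9}. Remove smallest leaf 1, emit neighbor 8.
Step 2: leaves = {3,5,6,8,9}. Remove smallest leaf 3, emit neighbor 2.
Step 3: leaves = {5,6,8,9}. Remove smallest leaf 5, emit neighbor 4.
Step 4: leaves = {6,8,9}. Remove smallest leaf 6, emit neighbor 2.
Step 5: leaves = {2,8,9}. Remove smallest leaf 2, emit neighbor 4.
Step 6: leaves = {8,9}. Remove smallest leaf 8, emit neighbor 10.
Step 7: leaves = {9,10}. Remove smallest leaf 9, emit neighbor 7.
Step 8: leaves = {7,10}. Remove smallest leaf 7, emit neighbor 4.
Step 9: leaves = {4,10}. Remove smallest leaf 4, emit neighbor 11.
Done: 2 vertices remain (10, 11). Sequence = [8 2 4 2 4 10 7 4 11]

Answer: 8 2 4 2 4 10 7 4 11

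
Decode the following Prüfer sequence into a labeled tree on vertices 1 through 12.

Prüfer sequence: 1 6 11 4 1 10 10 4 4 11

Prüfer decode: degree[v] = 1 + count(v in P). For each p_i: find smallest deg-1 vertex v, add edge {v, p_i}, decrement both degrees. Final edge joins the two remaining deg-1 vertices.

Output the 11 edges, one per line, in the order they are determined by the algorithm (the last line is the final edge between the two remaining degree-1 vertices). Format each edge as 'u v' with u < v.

Initial degrees: {1:3, 2:1, 3:1, 4:4, 5:1, 6:2, 7:1, 8:1, 9:1, 10:3, 11:3, 12:1}
Step 1: smallest deg-1 vertex = 2, p_1 = 1. Add edge {1,2}. Now deg[2]=0, deg[1]=2.
Step 2: smallest deg-1 vertex = 3, p_2 = 6. Add edge {3,6}. Now deg[3]=0, deg[6]=1.
Step 3: smallest deg-1 vertex = 5, p_3 = 11. Add edge {5,11}. Now deg[5]=0, deg[11]=2.
Step 4: smallest deg-1 vertex = 6, p_4 = 4. Add edge {4,6}. Now deg[6]=0, deg[4]=3.
Step 5: smallest deg-1 vertex = 7, p_5 = 1. Add edge {1,7}. Now deg[7]=0, deg[1]=1.
Step 6: smallest deg-1 vertex = 1, p_6 = 10. Add edge {1,10}. Now deg[1]=0, deg[10]=2.
Step 7: smallest deg-1 vertex = 8, p_7 = 10. Add edge {8,10}. Now deg[8]=0, deg[10]=1.
Step 8: smallest deg-1 vertex = 9, p_8 = 4. Add edge {4,9}. Now deg[9]=0, deg[4]=2.
Step 9: smallest deg-1 vertex = 10, p_9 = 4. Add edge {4,10}. Now deg[10]=0, deg[4]=1.
Step 10: smallest deg-1 vertex = 4, p_10 = 11. Add edge {4,11}. Now deg[4]=0, deg[11]=1.
Final: two remaining deg-1 vertices are 11, 12. Add edge {11,12}.

Answer: 1 2
3 6
5 11
4 6
1 7
1 10
8 10
4 9
4 10
4 11
11 12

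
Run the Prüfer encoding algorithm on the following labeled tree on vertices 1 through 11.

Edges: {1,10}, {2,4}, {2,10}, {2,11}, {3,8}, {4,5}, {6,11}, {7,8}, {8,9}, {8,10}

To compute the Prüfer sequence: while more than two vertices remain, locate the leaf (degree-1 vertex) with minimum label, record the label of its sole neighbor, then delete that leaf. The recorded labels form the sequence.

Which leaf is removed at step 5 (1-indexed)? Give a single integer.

Step 1: current leaves = {1,3,5,6,7,9}. Remove leaf 1 (neighbor: 10).
Step 2: current leaves = {3,5,6,7,9}. Remove leaf 3 (neighbor: 8).
Step 3: current leaves = {5,6,7,9}. Remove leaf 5 (neighbor: 4).
Step 4: current leaves = {4,6,7,9}. Remove leaf 4 (neighbor: 2).
Step 5: current leaves = {6,7,9}. Remove leaf 6 (neighbor: 11).

Answer: 6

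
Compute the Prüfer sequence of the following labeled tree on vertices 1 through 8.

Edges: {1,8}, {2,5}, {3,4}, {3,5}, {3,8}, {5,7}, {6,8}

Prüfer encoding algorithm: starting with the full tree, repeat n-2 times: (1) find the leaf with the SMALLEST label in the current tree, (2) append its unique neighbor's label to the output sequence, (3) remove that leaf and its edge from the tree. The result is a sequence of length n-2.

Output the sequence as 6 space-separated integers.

Step 1: leaves = {1,2,4,6,7}. Remove smallest leaf 1, emit neighbor 8.
Step 2: leaves = {2,4,6,7}. Remove smallest leaf 2, emit neighbor 5.
Step 3: leaves = {4,6,7}. Remove smallest leaf 4, emit neighbor 3.
Step 4: leaves = {6,7}. Remove smallest leaf 6, emit neighbor 8.
Step 5: leaves = {7,8}. Remove smallest leaf 7, emit neighbor 5.
Step 6: leaves = {5,8}. Remove smallest leaf 5, emit neighbor 3.
Done: 2 vertices remain (3, 8). Sequence = [8 5 3 8 5 3]

Answer: 8 5 3 8 5 3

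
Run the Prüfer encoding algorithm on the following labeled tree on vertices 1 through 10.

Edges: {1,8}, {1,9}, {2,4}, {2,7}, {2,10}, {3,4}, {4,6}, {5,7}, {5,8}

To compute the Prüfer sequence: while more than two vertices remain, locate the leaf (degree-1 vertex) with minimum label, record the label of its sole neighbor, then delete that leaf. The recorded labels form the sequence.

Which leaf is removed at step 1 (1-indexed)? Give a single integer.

Answer: 3

Derivation:
Step 1: current leaves = {3,6,9,10}. Remove leaf 3 (neighbor: 4).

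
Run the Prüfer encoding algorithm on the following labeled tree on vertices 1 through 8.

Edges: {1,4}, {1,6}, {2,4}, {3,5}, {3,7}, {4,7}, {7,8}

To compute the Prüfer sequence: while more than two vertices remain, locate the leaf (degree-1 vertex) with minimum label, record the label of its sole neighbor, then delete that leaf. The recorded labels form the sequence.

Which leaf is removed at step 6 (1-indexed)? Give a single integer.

Answer: 4

Derivation:
Step 1: current leaves = {2,5,6,8}. Remove leaf 2 (neighbor: 4).
Step 2: current leaves = {5,6,8}. Remove leaf 5 (neighbor: 3).
Step 3: current leaves = {3,6,8}. Remove leaf 3 (neighbor: 7).
Step 4: current leaves = {6,8}. Remove leaf 6 (neighbor: 1).
Step 5: current leaves = {1,8}. Remove leaf 1 (neighbor: 4).
Step 6: current leaves = {4,8}. Remove leaf 4 (neighbor: 7).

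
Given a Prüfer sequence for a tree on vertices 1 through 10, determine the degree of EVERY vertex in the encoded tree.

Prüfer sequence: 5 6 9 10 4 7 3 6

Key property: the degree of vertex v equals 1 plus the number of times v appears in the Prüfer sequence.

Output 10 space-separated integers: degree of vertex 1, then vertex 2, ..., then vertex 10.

Answer: 1 1 2 2 2 3 2 1 2 2

Derivation:
p_1 = 5: count[5] becomes 1
p_2 = 6: count[6] becomes 1
p_3 = 9: count[9] becomes 1
p_4 = 10: count[10] becomes 1
p_5 = 4: count[4] becomes 1
p_6 = 7: count[7] becomes 1
p_7 = 3: count[3] becomes 1
p_8 = 6: count[6] becomes 2
Degrees (1 + count): deg[1]=1+0=1, deg[2]=1+0=1, deg[3]=1+1=2, deg[4]=1+1=2, deg[5]=1+1=2, deg[6]=1+2=3, deg[7]=1+1=2, deg[8]=1+0=1, deg[9]=1+1=2, deg[10]=1+1=2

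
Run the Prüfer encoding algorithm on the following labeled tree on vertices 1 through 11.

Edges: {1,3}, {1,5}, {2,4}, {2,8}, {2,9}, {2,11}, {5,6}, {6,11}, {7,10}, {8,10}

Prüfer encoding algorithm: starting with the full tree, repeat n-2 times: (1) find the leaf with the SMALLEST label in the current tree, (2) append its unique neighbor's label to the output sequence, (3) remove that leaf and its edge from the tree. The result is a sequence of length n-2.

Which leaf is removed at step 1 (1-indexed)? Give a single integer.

Answer: 3

Derivation:
Step 1: current leaves = {3,4,7,9}. Remove leaf 3 (neighbor: 1).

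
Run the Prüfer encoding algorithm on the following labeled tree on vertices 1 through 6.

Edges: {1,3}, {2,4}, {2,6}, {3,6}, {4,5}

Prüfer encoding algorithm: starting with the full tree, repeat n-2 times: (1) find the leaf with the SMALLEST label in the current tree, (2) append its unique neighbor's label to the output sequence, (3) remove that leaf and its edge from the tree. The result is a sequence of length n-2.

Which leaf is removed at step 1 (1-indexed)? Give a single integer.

Step 1: current leaves = {1,5}. Remove leaf 1 (neighbor: 3).

Answer: 1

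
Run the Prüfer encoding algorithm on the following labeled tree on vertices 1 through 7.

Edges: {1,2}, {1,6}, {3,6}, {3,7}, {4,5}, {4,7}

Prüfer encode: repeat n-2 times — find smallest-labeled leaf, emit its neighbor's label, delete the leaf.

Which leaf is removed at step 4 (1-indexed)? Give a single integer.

Answer: 4

Derivation:
Step 1: current leaves = {2,5}. Remove leaf 2 (neighbor: 1).
Step 2: current leaves = {1,5}. Remove leaf 1 (neighbor: 6).
Step 3: current leaves = {5,6}. Remove leaf 5 (neighbor: 4).
Step 4: current leaves = {4,6}. Remove leaf 4 (neighbor: 7).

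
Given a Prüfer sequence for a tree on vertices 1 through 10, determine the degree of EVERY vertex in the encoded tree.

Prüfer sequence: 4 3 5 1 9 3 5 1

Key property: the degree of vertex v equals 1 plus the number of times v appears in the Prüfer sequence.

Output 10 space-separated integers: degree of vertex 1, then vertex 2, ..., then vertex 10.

p_1 = 4: count[4] becomes 1
p_2 = 3: count[3] becomes 1
p_3 = 5: count[5] becomes 1
p_4 = 1: count[1] becomes 1
p_5 = 9: count[9] becomes 1
p_6 = 3: count[3] becomes 2
p_7 = 5: count[5] becomes 2
p_8 = 1: count[1] becomes 2
Degrees (1 + count): deg[1]=1+2=3, deg[2]=1+0=1, deg[3]=1+2=3, deg[4]=1+1=2, deg[5]=1+2=3, deg[6]=1+0=1, deg[7]=1+0=1, deg[8]=1+0=1, deg[9]=1+1=2, deg[10]=1+0=1

Answer: 3 1 3 2 3 1 1 1 2 1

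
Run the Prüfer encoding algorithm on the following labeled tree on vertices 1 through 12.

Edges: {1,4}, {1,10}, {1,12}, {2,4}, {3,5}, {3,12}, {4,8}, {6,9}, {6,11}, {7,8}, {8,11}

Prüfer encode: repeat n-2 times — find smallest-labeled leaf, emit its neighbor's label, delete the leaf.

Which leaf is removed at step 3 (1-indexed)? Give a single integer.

Answer: 3

Derivation:
Step 1: current leaves = {2,5,7,9,10}. Remove leaf 2 (neighbor: 4).
Step 2: current leaves = {5,7,9,10}. Remove leaf 5 (neighbor: 3).
Step 3: current leaves = {3,7,9,10}. Remove leaf 3 (neighbor: 12).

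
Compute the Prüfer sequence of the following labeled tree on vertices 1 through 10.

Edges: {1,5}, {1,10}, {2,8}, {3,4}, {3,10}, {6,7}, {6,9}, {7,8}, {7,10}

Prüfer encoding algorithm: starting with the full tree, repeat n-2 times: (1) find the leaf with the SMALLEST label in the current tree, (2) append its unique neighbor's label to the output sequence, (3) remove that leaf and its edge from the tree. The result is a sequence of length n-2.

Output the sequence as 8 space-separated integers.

Answer: 8 3 10 1 10 7 6 7

Derivation:
Step 1: leaves = {2,4,5,9}. Remove smallest leaf 2, emit neighbor 8.
Step 2: leaves = {4,5,8,9}. Remove smallest leaf 4, emit neighbor 3.
Step 3: leaves = {3,5,8,9}. Remove smallest leaf 3, emit neighbor 10.
Step 4: leaves = {5,8,9}. Remove smallest leaf 5, emit neighbor 1.
Step 5: leaves = {1,8,9}. Remove smallest leaf 1, emit neighbor 10.
Step 6: leaves = {8,9,10}. Remove smallest leaf 8, emit neighbor 7.
Step 7: leaves = {9,10}. Remove smallest leaf 9, emit neighbor 6.
Step 8: leaves = {6,10}. Remove smallest leaf 6, emit neighbor 7.
Done: 2 vertices remain (7, 10). Sequence = [8 3 10 1 10 7 6 7]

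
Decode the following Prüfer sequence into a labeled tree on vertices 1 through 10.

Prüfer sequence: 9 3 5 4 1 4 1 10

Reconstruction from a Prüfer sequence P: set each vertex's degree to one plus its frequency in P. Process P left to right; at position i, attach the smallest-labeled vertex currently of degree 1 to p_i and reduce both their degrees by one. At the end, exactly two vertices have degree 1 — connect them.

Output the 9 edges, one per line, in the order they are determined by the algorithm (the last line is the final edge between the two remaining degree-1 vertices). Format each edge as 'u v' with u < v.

Answer: 2 9
3 6
3 5
4 5
1 7
4 8
1 4
1 10
9 10

Derivation:
Initial degrees: {1:3, 2:1, 3:2, 4:3, 5:2, 6:1, 7:1, 8:1, 9:2, 10:2}
Step 1: smallest deg-1 vertex = 2, p_1 = 9. Add edge {2,9}. Now deg[2]=0, deg[9]=1.
Step 2: smallest deg-1 vertex = 6, p_2 = 3. Add edge {3,6}. Now deg[6]=0, deg[3]=1.
Step 3: smallest deg-1 vertex = 3, p_3 = 5. Add edge {3,5}. Now deg[3]=0, deg[5]=1.
Step 4: smallest deg-1 vertex = 5, p_4 = 4. Add edge {4,5}. Now deg[5]=0, deg[4]=2.
Step 5: smallest deg-1 vertex = 7, p_5 = 1. Add edge {1,7}. Now deg[7]=0, deg[1]=2.
Step 6: smallest deg-1 vertex = 8, p_6 = 4. Add edge {4,8}. Now deg[8]=0, deg[4]=1.
Step 7: smallest deg-1 vertex = 4, p_7 = 1. Add edge {1,4}. Now deg[4]=0, deg[1]=1.
Step 8: smallest deg-1 vertex = 1, p_8 = 10. Add edge {1,10}. Now deg[1]=0, deg[10]=1.
Final: two remaining deg-1 vertices are 9, 10. Add edge {9,10}.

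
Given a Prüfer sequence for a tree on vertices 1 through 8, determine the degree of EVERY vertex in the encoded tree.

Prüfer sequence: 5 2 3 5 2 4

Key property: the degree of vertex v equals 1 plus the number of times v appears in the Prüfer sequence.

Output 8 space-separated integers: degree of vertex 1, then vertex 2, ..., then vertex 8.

Answer: 1 3 2 2 3 1 1 1

Derivation:
p_1 = 5: count[5] becomes 1
p_2 = 2: count[2] becomes 1
p_3 = 3: count[3] becomes 1
p_4 = 5: count[5] becomes 2
p_5 = 2: count[2] becomes 2
p_6 = 4: count[4] becomes 1
Degrees (1 + count): deg[1]=1+0=1, deg[2]=1+2=3, deg[3]=1+1=2, deg[4]=1+1=2, deg[5]=1+2=3, deg[6]=1+0=1, deg[7]=1+0=1, deg[8]=1+0=1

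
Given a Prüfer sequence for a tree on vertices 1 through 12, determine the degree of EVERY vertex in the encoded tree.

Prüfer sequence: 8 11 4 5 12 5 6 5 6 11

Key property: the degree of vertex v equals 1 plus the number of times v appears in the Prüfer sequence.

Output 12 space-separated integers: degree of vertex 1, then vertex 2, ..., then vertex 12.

Answer: 1 1 1 2 4 3 1 2 1 1 3 2

Derivation:
p_1 = 8: count[8] becomes 1
p_2 = 11: count[11] becomes 1
p_3 = 4: count[4] becomes 1
p_4 = 5: count[5] becomes 1
p_5 = 12: count[12] becomes 1
p_6 = 5: count[5] becomes 2
p_7 = 6: count[6] becomes 1
p_8 = 5: count[5] becomes 3
p_9 = 6: count[6] becomes 2
p_10 = 11: count[11] becomes 2
Degrees (1 + count): deg[1]=1+0=1, deg[2]=1+0=1, deg[3]=1+0=1, deg[4]=1+1=2, deg[5]=1+3=4, deg[6]=1+2=3, deg[7]=1+0=1, deg[8]=1+1=2, deg[9]=1+0=1, deg[10]=1+0=1, deg[11]=1+2=3, deg[12]=1+1=2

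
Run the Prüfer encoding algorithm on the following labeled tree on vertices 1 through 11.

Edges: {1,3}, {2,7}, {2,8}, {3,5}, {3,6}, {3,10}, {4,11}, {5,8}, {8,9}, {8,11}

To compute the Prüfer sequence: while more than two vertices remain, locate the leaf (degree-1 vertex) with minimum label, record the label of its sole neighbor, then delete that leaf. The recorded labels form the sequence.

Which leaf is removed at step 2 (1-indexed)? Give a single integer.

Answer: 4

Derivation:
Step 1: current leaves = {1,4,6,7,9,10}. Remove leaf 1 (neighbor: 3).
Step 2: current leaves = {4,6,7,9,10}. Remove leaf 4 (neighbor: 11).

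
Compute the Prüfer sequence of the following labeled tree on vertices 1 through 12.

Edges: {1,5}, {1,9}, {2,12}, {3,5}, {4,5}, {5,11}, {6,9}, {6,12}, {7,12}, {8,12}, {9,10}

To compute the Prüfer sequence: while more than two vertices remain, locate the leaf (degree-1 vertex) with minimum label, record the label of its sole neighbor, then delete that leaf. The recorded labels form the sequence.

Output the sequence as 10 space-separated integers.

Answer: 12 5 5 12 12 9 5 1 9 6

Derivation:
Step 1: leaves = {2,3,4,7,8,10,11}. Remove smallest leaf 2, emit neighbor 12.
Step 2: leaves = {3,4,7,8,10,11}. Remove smallest leaf 3, emit neighbor 5.
Step 3: leaves = {4,7,8,10,11}. Remove smallest leaf 4, emit neighbor 5.
Step 4: leaves = {7,8,10,11}. Remove smallest leaf 7, emit neighbor 12.
Step 5: leaves = {8,10,11}. Remove smallest leaf 8, emit neighbor 12.
Step 6: leaves = {10,11,12}. Remove smallest leaf 10, emit neighbor 9.
Step 7: leaves = {11,12}. Remove smallest leaf 11, emit neighbor 5.
Step 8: leaves = {5,12}. Remove smallest leaf 5, emit neighbor 1.
Step 9: leaves = {1,12}. Remove smallest leaf 1, emit neighbor 9.
Step 10: leaves = {9,12}. Remove smallest leaf 9, emit neighbor 6.
Done: 2 vertices remain (6, 12). Sequence = [12 5 5 12 12 9 5 1 9 6]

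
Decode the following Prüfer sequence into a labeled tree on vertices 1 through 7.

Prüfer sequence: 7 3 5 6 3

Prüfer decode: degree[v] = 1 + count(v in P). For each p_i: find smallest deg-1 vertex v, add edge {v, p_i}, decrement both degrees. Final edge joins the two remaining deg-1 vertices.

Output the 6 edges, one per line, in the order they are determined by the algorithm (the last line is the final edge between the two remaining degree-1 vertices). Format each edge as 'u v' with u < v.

Answer: 1 7
2 3
4 5
5 6
3 6
3 7

Derivation:
Initial degrees: {1:1, 2:1, 3:3, 4:1, 5:2, 6:2, 7:2}
Step 1: smallest deg-1 vertex = 1, p_1 = 7. Add edge {1,7}. Now deg[1]=0, deg[7]=1.
Step 2: smallest deg-1 vertex = 2, p_2 = 3. Add edge {2,3}. Now deg[2]=0, deg[3]=2.
Step 3: smallest deg-1 vertex = 4, p_3 = 5. Add edge {4,5}. Now deg[4]=0, deg[5]=1.
Step 4: smallest deg-1 vertex = 5, p_4 = 6. Add edge {5,6}. Now deg[5]=0, deg[6]=1.
Step 5: smallest deg-1 vertex = 6, p_5 = 3. Add edge {3,6}. Now deg[6]=0, deg[3]=1.
Final: two remaining deg-1 vertices are 3, 7. Add edge {3,7}.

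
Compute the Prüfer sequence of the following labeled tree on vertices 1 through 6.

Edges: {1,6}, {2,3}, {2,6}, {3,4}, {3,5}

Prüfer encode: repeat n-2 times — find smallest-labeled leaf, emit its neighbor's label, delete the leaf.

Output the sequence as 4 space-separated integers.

Step 1: leaves = {1,4,5}. Remove smallest leaf 1, emit neighbor 6.
Step 2: leaves = {4,5,6}. Remove smallest leaf 4, emit neighbor 3.
Step 3: leaves = {5,6}. Remove smallest leaf 5, emit neighbor 3.
Step 4: leaves = {3,6}. Remove smallest leaf 3, emit neighbor 2.
Done: 2 vertices remain (2, 6). Sequence = [6 3 3 2]

Answer: 6 3 3 2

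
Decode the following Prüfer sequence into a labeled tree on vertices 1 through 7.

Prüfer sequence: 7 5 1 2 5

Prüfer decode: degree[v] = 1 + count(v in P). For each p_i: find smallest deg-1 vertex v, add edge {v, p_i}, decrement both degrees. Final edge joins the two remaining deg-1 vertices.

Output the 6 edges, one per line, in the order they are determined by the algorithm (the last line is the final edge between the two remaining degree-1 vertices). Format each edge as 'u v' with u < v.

Initial degrees: {1:2, 2:2, 3:1, 4:1, 5:3, 6:1, 7:2}
Step 1: smallest deg-1 vertex = 3, p_1 = 7. Add edge {3,7}. Now deg[3]=0, deg[7]=1.
Step 2: smallest deg-1 vertex = 4, p_2 = 5. Add edge {4,5}. Now deg[4]=0, deg[5]=2.
Step 3: smallest deg-1 vertex = 6, p_3 = 1. Add edge {1,6}. Now deg[6]=0, deg[1]=1.
Step 4: smallest deg-1 vertex = 1, p_4 = 2. Add edge {1,2}. Now deg[1]=0, deg[2]=1.
Step 5: smallest deg-1 vertex = 2, p_5 = 5. Add edge {2,5}. Now deg[2]=0, deg[5]=1.
Final: two remaining deg-1 vertices are 5, 7. Add edge {5,7}.

Answer: 3 7
4 5
1 6
1 2
2 5
5 7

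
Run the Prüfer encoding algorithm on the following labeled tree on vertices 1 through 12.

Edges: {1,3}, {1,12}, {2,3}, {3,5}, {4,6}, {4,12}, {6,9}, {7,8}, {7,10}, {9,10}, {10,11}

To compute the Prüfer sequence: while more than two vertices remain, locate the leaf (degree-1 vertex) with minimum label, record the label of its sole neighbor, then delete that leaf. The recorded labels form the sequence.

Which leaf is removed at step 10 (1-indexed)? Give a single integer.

Step 1: current leaves = {2,5,8,11}. Remove leaf 2 (neighbor: 3).
Step 2: current leaves = {5,8,11}. Remove leaf 5 (neighbor: 3).
Step 3: current leaves = {3,8,11}. Remove leaf 3 (neighbor: 1).
Step 4: current leaves = {1,8,11}. Remove leaf 1 (neighbor: 12).
Step 5: current leaves = {8,11,12}. Remove leaf 8 (neighbor: 7).
Step 6: current leaves = {7,11,12}. Remove leaf 7 (neighbor: 10).
Step 7: current leaves = {11,12}. Remove leaf 11 (neighbor: 10).
Step 8: current leaves = {10,12}. Remove leaf 10 (neighbor: 9).
Step 9: current leaves = {9,12}. Remove leaf 9 (neighbor: 6).
Step 10: current leaves = {6,12}. Remove leaf 6 (neighbor: 4).

Answer: 6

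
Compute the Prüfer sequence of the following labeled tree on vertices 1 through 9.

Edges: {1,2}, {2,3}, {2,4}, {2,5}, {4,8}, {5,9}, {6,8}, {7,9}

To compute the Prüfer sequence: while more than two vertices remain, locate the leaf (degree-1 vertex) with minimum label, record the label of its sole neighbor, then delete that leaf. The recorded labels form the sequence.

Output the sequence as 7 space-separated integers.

Step 1: leaves = {1,3,6,7}. Remove smallest leaf 1, emit neighbor 2.
Step 2: leaves = {3,6,7}. Remove smallest leaf 3, emit neighbor 2.
Step 3: leaves = {6,7}. Remove smallest leaf 6, emit neighbor 8.
Step 4: leaves = {7,8}. Remove smallest leaf 7, emit neighbor 9.
Step 5: leaves = {8,9}. Remove smallest leaf 8, emit neighbor 4.
Step 6: leaves = {4,9}. Remove smallest leaf 4, emit neighbor 2.
Step 7: leaves = {2,9}. Remove smallest leaf 2, emit neighbor 5.
Done: 2 vertices remain (5, 9). Sequence = [2 2 8 9 4 2 5]

Answer: 2 2 8 9 4 2 5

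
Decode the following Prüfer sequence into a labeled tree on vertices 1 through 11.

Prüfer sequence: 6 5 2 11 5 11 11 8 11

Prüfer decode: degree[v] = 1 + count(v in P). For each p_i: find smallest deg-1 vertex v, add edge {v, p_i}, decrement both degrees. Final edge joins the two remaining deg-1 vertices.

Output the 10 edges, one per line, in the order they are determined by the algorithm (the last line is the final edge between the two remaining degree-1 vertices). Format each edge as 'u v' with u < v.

Answer: 1 6
3 5
2 4
2 11
5 6
5 11
7 11
8 9
8 11
10 11

Derivation:
Initial degrees: {1:1, 2:2, 3:1, 4:1, 5:3, 6:2, 7:1, 8:2, 9:1, 10:1, 11:5}
Step 1: smallest deg-1 vertex = 1, p_1 = 6. Add edge {1,6}. Now deg[1]=0, deg[6]=1.
Step 2: smallest deg-1 vertex = 3, p_2 = 5. Add edge {3,5}. Now deg[3]=0, deg[5]=2.
Step 3: smallest deg-1 vertex = 4, p_3 = 2. Add edge {2,4}. Now deg[4]=0, deg[2]=1.
Step 4: smallest deg-1 vertex = 2, p_4 = 11. Add edge {2,11}. Now deg[2]=0, deg[11]=4.
Step 5: smallest deg-1 vertex = 6, p_5 = 5. Add edge {5,6}. Now deg[6]=0, deg[5]=1.
Step 6: smallest deg-1 vertex = 5, p_6 = 11. Add edge {5,11}. Now deg[5]=0, deg[11]=3.
Step 7: smallest deg-1 vertex = 7, p_7 = 11. Add edge {7,11}. Now deg[7]=0, deg[11]=2.
Step 8: smallest deg-1 vertex = 9, p_8 = 8. Add edge {8,9}. Now deg[9]=0, deg[8]=1.
Step 9: smallest deg-1 vertex = 8, p_9 = 11. Add edge {8,11}. Now deg[8]=0, deg[11]=1.
Final: two remaining deg-1 vertices are 10, 11. Add edge {10,11}.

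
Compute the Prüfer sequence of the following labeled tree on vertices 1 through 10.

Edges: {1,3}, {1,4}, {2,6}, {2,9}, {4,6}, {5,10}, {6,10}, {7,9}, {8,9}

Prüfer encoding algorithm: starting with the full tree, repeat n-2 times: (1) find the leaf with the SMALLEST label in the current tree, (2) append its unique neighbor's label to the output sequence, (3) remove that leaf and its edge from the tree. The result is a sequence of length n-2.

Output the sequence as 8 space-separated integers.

Answer: 1 4 6 10 9 9 2 6

Derivation:
Step 1: leaves = {3,5,7,8}. Remove smallest leaf 3, emit neighbor 1.
Step 2: leaves = {1,5,7,8}. Remove smallest leaf 1, emit neighbor 4.
Step 3: leaves = {4,5,7,8}. Remove smallest leaf 4, emit neighbor 6.
Step 4: leaves = {5,7,8}. Remove smallest leaf 5, emit neighbor 10.
Step 5: leaves = {7,8,10}. Remove smallest leaf 7, emit neighbor 9.
Step 6: leaves = {8,10}. Remove smallest leaf 8, emit neighbor 9.
Step 7: leaves = {9,10}. Remove smallest leaf 9, emit neighbor 2.
Step 8: leaves = {2,10}. Remove smallest leaf 2, emit neighbor 6.
Done: 2 vertices remain (6, 10). Sequence = [1 4 6 10 9 9 2 6]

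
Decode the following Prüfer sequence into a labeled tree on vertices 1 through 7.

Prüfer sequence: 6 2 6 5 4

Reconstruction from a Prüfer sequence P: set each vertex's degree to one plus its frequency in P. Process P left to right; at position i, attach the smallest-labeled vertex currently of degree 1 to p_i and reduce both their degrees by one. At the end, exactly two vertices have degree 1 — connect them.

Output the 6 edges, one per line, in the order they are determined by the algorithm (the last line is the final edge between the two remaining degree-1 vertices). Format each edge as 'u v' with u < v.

Answer: 1 6
2 3
2 6
5 6
4 5
4 7

Derivation:
Initial degrees: {1:1, 2:2, 3:1, 4:2, 5:2, 6:3, 7:1}
Step 1: smallest deg-1 vertex = 1, p_1 = 6. Add edge {1,6}. Now deg[1]=0, deg[6]=2.
Step 2: smallest deg-1 vertex = 3, p_2 = 2. Add edge {2,3}. Now deg[3]=0, deg[2]=1.
Step 3: smallest deg-1 vertex = 2, p_3 = 6. Add edge {2,6}. Now deg[2]=0, deg[6]=1.
Step 4: smallest deg-1 vertex = 6, p_4 = 5. Add edge {5,6}. Now deg[6]=0, deg[5]=1.
Step 5: smallest deg-1 vertex = 5, p_5 = 4. Add edge {4,5}. Now deg[5]=0, deg[4]=1.
Final: two remaining deg-1 vertices are 4, 7. Add edge {4,7}.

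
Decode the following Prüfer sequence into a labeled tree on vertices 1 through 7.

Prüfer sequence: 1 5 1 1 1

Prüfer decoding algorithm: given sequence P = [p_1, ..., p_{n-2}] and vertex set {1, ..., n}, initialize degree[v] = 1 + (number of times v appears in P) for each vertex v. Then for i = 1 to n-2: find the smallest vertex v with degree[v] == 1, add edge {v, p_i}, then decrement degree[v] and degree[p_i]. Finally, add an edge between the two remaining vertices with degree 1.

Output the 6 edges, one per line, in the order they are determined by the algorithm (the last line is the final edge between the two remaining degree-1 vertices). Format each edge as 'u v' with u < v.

Initial degrees: {1:5, 2:1, 3:1, 4:1, 5:2, 6:1, 7:1}
Step 1: smallest deg-1 vertex = 2, p_1 = 1. Add edge {1,2}. Now deg[2]=0, deg[1]=4.
Step 2: smallest deg-1 vertex = 3, p_2 = 5. Add edge {3,5}. Now deg[3]=0, deg[5]=1.
Step 3: smallest deg-1 vertex = 4, p_3 = 1. Add edge {1,4}. Now deg[4]=0, deg[1]=3.
Step 4: smallest deg-1 vertex = 5, p_4 = 1. Add edge {1,5}. Now deg[5]=0, deg[1]=2.
Step 5: smallest deg-1 vertex = 6, p_5 = 1. Add edge {1,6}. Now deg[6]=0, deg[1]=1.
Final: two remaining deg-1 vertices are 1, 7. Add edge {1,7}.

Answer: 1 2
3 5
1 4
1 5
1 6
1 7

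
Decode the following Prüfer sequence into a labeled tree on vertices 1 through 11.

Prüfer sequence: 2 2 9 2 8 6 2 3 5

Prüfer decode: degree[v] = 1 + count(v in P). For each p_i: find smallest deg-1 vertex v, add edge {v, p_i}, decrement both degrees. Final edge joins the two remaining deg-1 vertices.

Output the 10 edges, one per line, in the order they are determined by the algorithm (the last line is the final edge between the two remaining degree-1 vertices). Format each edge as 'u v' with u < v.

Initial degrees: {1:1, 2:5, 3:2, 4:1, 5:2, 6:2, 7:1, 8:2, 9:2, 10:1, 11:1}
Step 1: smallest deg-1 vertex = 1, p_1 = 2. Add edge {1,2}. Now deg[1]=0, deg[2]=4.
Step 2: smallest deg-1 vertex = 4, p_2 = 2. Add edge {2,4}. Now deg[4]=0, deg[2]=3.
Step 3: smallest deg-1 vertex = 7, p_3 = 9. Add edge {7,9}. Now deg[7]=0, deg[9]=1.
Step 4: smallest deg-1 vertex = 9, p_4 = 2. Add edge {2,9}. Now deg[9]=0, deg[2]=2.
Step 5: smallest deg-1 vertex = 10, p_5 = 8. Add edge {8,10}. Now deg[10]=0, deg[8]=1.
Step 6: smallest deg-1 vertex = 8, p_6 = 6. Add edge {6,8}. Now deg[8]=0, deg[6]=1.
Step 7: smallest deg-1 vertex = 6, p_7 = 2. Add edge {2,6}. Now deg[6]=0, deg[2]=1.
Step 8: smallest deg-1 vertex = 2, p_8 = 3. Add edge {2,3}. Now deg[2]=0, deg[3]=1.
Step 9: smallest deg-1 vertex = 3, p_9 = 5. Add edge {3,5}. Now deg[3]=0, deg[5]=1.
Final: two remaining deg-1 vertices are 5, 11. Add edge {5,11}.

Answer: 1 2
2 4
7 9
2 9
8 10
6 8
2 6
2 3
3 5
5 11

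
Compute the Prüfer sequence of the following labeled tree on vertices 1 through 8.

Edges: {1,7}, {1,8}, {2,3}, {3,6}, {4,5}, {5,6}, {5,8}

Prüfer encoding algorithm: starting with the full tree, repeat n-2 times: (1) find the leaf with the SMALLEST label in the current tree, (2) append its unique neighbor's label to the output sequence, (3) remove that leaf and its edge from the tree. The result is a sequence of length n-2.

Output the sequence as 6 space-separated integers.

Step 1: leaves = {2,4,7}. Remove smallest leaf 2, emit neighbor 3.
Step 2: leaves = {3,4,7}. Remove smallest leaf 3, emit neighbor 6.
Step 3: leaves = {4,6,7}. Remove smallest leaf 4, emit neighbor 5.
Step 4: leaves = {6,7}. Remove smallest leaf 6, emit neighbor 5.
Step 5: leaves = {5,7}. Remove smallest leaf 5, emit neighbor 8.
Step 6: leaves = {7,8}. Remove smallest leaf 7, emit neighbor 1.
Done: 2 vertices remain (1, 8). Sequence = [3 6 5 5 8 1]

Answer: 3 6 5 5 8 1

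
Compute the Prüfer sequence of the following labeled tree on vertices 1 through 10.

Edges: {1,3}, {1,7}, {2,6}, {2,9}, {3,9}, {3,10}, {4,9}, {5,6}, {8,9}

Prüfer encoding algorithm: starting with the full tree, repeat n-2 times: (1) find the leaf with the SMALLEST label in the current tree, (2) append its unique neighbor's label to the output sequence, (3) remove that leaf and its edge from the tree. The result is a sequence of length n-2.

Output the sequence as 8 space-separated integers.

Answer: 9 6 2 9 1 3 9 3

Derivation:
Step 1: leaves = {4,5,7,8,10}. Remove smallest leaf 4, emit neighbor 9.
Step 2: leaves = {5,7,8,10}. Remove smallest leaf 5, emit neighbor 6.
Step 3: leaves = {6,7,8,10}. Remove smallest leaf 6, emit neighbor 2.
Step 4: leaves = {2,7,8,10}. Remove smallest leaf 2, emit neighbor 9.
Step 5: leaves = {7,8,10}. Remove smallest leaf 7, emit neighbor 1.
Step 6: leaves = {1,8,10}. Remove smallest leaf 1, emit neighbor 3.
Step 7: leaves = {8,10}. Remove smallest leaf 8, emit neighbor 9.
Step 8: leaves = {9,10}. Remove smallest leaf 9, emit neighbor 3.
Done: 2 vertices remain (3, 10). Sequence = [9 6 2 9 1 3 9 3]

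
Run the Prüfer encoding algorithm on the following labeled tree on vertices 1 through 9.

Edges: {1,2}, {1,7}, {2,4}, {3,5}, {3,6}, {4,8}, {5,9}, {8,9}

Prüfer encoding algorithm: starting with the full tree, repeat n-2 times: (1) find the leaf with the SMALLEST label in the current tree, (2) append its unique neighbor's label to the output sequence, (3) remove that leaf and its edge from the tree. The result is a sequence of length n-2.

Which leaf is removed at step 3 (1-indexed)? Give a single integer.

Step 1: current leaves = {6,7}. Remove leaf 6 (neighbor: 3).
Step 2: current leaves = {3,7}. Remove leaf 3 (neighbor: 5).
Step 3: current leaves = {5,7}. Remove leaf 5 (neighbor: 9).

Answer: 5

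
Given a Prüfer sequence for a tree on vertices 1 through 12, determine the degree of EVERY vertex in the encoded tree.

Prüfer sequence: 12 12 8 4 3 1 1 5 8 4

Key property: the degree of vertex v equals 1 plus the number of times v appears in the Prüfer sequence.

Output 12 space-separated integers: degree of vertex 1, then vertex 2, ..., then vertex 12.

Answer: 3 1 2 3 2 1 1 3 1 1 1 3

Derivation:
p_1 = 12: count[12] becomes 1
p_2 = 12: count[12] becomes 2
p_3 = 8: count[8] becomes 1
p_4 = 4: count[4] becomes 1
p_5 = 3: count[3] becomes 1
p_6 = 1: count[1] becomes 1
p_7 = 1: count[1] becomes 2
p_8 = 5: count[5] becomes 1
p_9 = 8: count[8] becomes 2
p_10 = 4: count[4] becomes 2
Degrees (1 + count): deg[1]=1+2=3, deg[2]=1+0=1, deg[3]=1+1=2, deg[4]=1+2=3, deg[5]=1+1=2, deg[6]=1+0=1, deg[7]=1+0=1, deg[8]=1+2=3, deg[9]=1+0=1, deg[10]=1+0=1, deg[11]=1+0=1, deg[12]=1+2=3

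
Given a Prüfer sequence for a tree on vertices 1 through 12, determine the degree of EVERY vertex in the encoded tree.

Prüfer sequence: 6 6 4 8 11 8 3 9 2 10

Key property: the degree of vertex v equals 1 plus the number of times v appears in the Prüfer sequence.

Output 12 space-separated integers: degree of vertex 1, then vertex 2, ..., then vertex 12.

p_1 = 6: count[6] becomes 1
p_2 = 6: count[6] becomes 2
p_3 = 4: count[4] becomes 1
p_4 = 8: count[8] becomes 1
p_5 = 11: count[11] becomes 1
p_6 = 8: count[8] becomes 2
p_7 = 3: count[3] becomes 1
p_8 = 9: count[9] becomes 1
p_9 = 2: count[2] becomes 1
p_10 = 10: count[10] becomes 1
Degrees (1 + count): deg[1]=1+0=1, deg[2]=1+1=2, deg[3]=1+1=2, deg[4]=1+1=2, deg[5]=1+0=1, deg[6]=1+2=3, deg[7]=1+0=1, deg[8]=1+2=3, deg[9]=1+1=2, deg[10]=1+1=2, deg[11]=1+1=2, deg[12]=1+0=1

Answer: 1 2 2 2 1 3 1 3 2 2 2 1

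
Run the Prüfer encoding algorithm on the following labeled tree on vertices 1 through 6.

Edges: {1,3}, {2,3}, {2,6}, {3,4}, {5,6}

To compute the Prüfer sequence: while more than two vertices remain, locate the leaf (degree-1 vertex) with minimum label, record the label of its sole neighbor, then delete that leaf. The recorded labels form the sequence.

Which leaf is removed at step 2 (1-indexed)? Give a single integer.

Step 1: current leaves = {1,4,5}. Remove leaf 1 (neighbor: 3).
Step 2: current leaves = {4,5}. Remove leaf 4 (neighbor: 3).

Answer: 4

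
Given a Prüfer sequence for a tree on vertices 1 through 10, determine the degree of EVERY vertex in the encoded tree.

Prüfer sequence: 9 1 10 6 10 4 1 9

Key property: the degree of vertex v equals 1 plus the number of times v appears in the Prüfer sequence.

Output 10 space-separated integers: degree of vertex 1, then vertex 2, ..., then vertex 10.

p_1 = 9: count[9] becomes 1
p_2 = 1: count[1] becomes 1
p_3 = 10: count[10] becomes 1
p_4 = 6: count[6] becomes 1
p_5 = 10: count[10] becomes 2
p_6 = 4: count[4] becomes 1
p_7 = 1: count[1] becomes 2
p_8 = 9: count[9] becomes 2
Degrees (1 + count): deg[1]=1+2=3, deg[2]=1+0=1, deg[3]=1+0=1, deg[4]=1+1=2, deg[5]=1+0=1, deg[6]=1+1=2, deg[7]=1+0=1, deg[8]=1+0=1, deg[9]=1+2=3, deg[10]=1+2=3

Answer: 3 1 1 2 1 2 1 1 3 3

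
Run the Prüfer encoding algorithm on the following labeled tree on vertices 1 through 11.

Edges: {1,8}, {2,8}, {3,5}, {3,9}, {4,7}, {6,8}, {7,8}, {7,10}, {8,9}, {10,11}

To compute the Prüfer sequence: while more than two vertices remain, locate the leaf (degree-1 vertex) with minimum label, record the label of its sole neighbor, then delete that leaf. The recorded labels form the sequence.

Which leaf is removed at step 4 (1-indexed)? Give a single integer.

Answer: 5

Derivation:
Step 1: current leaves = {1,2,4,5,6,11}. Remove leaf 1 (neighbor: 8).
Step 2: current leaves = {2,4,5,6,11}. Remove leaf 2 (neighbor: 8).
Step 3: current leaves = {4,5,6,11}. Remove leaf 4 (neighbor: 7).
Step 4: current leaves = {5,6,11}. Remove leaf 5 (neighbor: 3).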